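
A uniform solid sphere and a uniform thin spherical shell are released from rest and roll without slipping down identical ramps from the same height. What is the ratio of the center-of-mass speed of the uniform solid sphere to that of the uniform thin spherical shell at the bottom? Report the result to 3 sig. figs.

v_ratio ≈ 1.09

Each satisfies Mgh = ½(1+k)Mv² with k = I/(MR²), so v ∝ 1/√(1+k).
For the uniform solid sphere k = 0.4; for the uniform thin spherical shell k = 2/3.
v₁/v₂ = √((1+k₂)/(1+k₁)) = √(1.667/1.4) ≈ 1.09.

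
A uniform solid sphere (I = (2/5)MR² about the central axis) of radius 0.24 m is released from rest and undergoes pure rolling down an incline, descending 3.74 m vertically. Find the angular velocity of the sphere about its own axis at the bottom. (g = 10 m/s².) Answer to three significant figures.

ω ≈ 30.5 rad/s

For this body I = (2/5)MR², i.e. k = I/(MR²) = 0.4.
Since it rolls without slipping, ω = v/R and KE = ½Mv² + ½Iω² = ½(1+k)Mv² = (7/10)Mv².
Energy conservation Mgh = ½(1+k)Mv² gives v = √(2gh/(1+k)) = √(2 × 10 × 3.74 / 1.4) = 7.309 m/s.
Then ω = v/R = 7.309 / 0.24 ≈ 30.5 rad/s.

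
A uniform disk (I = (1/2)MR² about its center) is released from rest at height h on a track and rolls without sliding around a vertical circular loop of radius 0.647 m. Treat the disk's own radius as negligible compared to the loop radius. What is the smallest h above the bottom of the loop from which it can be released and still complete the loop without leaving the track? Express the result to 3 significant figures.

h_min ≈ 1.78 m

Here I = (1/2)MR², so the shape factor k = I/(MR²) = 0.5.
At the top of the loop, the minimum-contact condition is Mg = Mv_top²/r, so v_top² = gr.
With ω = v/R, the kinetic energy at speed v is ½(1+k)Mv² = (3/4)Mv².
Energy conservation from release (height h) to the top (height 2r): Mgh = Mg(2r) + (3/4)M·gr.
Thus h_min = 2r + (1+k)r/2 = r(2 + 1.5/2) = 0.647 × 2.75 ≈ 1.78 m.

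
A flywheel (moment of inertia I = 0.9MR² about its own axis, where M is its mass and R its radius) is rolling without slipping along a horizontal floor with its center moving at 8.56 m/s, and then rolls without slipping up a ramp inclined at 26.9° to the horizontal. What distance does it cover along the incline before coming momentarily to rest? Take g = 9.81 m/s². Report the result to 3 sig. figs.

With I = 0.9MR², the ratio k = I/(MR²) is 0.9.
Since it rolls without slipping, ω = v/R and KE = ½Mv² + ½Iω² = ½(1+k)Mv² = (19/20)Mv².
Setting this equal to Mgh gives the vertical rise h = (1+k)v₀²/(2g) = 1.9×8.56²/(2×9.81) = 7.096 m.
The distance along the slope is d = h/sinθ = 7.096/sin26.9° ≈ 15.7 m.

d ≈ 15.7 m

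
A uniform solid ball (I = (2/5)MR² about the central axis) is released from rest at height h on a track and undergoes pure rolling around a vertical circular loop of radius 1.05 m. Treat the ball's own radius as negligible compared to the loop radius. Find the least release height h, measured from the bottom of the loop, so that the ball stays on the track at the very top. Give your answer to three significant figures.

With I = (2/5)MR², the ratio k = I/(MR²) is 0.4.
At the top of the loop, the minimum-contact condition is Mg = Mv_top²/r, so v_top² = gr.
With ω = v/R, the kinetic energy at speed v is ½(1+k)Mv² = (7/10)Mv².
Energy conservation from release (height h) to the top (height 2r): Mgh = Mg(2r) + (7/10)M·gr.
Thus h_min = 2r + (1+k)r/2 = r(2 + 1.4/2) = 1.05 × 2.7 ≈ 2.84 m.

h_min ≈ 2.84 m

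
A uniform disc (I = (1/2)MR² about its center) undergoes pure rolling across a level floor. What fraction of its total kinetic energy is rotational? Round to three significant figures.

fraction ≈ 0.333

With I = (1/2)MR², the ratio k = I/(MR²) is 0.5.
Since ω = v/R, the translational part is ½Mv² and the rotational part is ½I(v/R)² = ½kMv²; the total is ½(1+k)Mv².
The rotational fraction is therefore k/(1+k) = 0.5/1.5 ≈ 0.333.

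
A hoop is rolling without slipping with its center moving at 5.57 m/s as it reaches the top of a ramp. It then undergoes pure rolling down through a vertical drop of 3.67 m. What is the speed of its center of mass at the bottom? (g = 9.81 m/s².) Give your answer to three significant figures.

For this body I = MR², i.e. k = I/(MR²) = 1.
The rolling condition ω = v/R makes the rotational term ½I(v/R)² = ½kMv², so KE_total = ½(1+k)Mv² = Mv².
Conserving energy between top and bottom: Mv² = Mv₀² + Mgh, hence v² = v₀² + 2gh/(1+k).
v = √(5.57² + 2×9.81×3.67/2) = √67.03 ≈ 8.19 m/s.

v ≈ 8.19 m/s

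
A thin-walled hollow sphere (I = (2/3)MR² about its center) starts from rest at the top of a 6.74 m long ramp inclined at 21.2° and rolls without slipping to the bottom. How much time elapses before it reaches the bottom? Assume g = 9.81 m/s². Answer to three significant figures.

t ≈ 2.52 s

With I = (2/3)MR², the ratio k = I/(MR²) is 2/3.
Translational: Mg sinθ − f = Ma. Rotational about the CM: fR = Iα = kMRa, so f = kMa.
Hence a = g sinθ/(1+k) = 9.81×sin21.2°/1.667 = 2.129 m/s².
With constant a from rest, t = √(2L/a) = √(2·6.74/2.129) ≈ 2.52 s.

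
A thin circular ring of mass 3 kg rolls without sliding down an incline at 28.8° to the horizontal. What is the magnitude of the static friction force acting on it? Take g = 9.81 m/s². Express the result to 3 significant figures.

f ≈ 7.09 N

The moment of inertia is MR², giving k ≡ I/(MR²) = 1.
Along the incline Mg sinθ − f = Ma, and torque about the center fR = Iα = kMR²(a/R) gives f = kMa.
Combining, a = g sinθ/(1+k) and f = kMa = kMg sinθ/(1+k).
f = 1 × 3 × 9.81 × sin28.8° / 2 ≈ 7.09 N.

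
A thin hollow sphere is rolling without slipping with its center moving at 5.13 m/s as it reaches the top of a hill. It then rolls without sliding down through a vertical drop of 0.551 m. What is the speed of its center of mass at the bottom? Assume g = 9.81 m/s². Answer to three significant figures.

v ≈ 5.73 m/s

With I = (2/3)MR², the ratio k = I/(MR²) is 2/3.
The rolling condition ω = v/R makes the rotational term ½I(v/R)² = ½kMv², so KE_total = ½(1+k)Mv² = (5/6)Mv².
Energy conservation: (5/6)Mv₀² + Mgh = (5/6)Mv², so v² = v₀² + 2gh/(1+k).
v = √(5.13² + 2×9.81×0.551/1.667) = √32.8 ≈ 5.73 m/s.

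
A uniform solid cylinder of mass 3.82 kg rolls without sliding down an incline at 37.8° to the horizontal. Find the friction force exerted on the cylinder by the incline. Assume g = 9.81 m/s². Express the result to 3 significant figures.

f ≈ 7.66 N

For this body I = (1/2)MR², i.e. k = I/(MR²) = 0.5.
Translational: Mg sinθ − f = Ma. Rotational about the CM: fR = Iα = kMRa, so f = kMa.
Combining, a = g sinθ/(1+k) and f = kMa = kMg sinθ/(1+k).
f = 0.5 × 3.82 × 9.81 × sin37.8° / 1.5 ≈ 7.66 N.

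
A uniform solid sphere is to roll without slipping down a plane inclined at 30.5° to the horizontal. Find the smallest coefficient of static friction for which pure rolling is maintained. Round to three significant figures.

μ_min ≈ 0.168

For this body I = (2/5)MR², i.e. k = I/(MR²) = 0.4.
Translational: Mg sinθ − f = Ma. Rotational about the CM: fR = Iα = kMRa, so f = kMa.
These give a = g sinθ/(1+k) and the required friction f = kMg sinθ/(1+k).
The normal force is N = Mg cosθ, so μ_min = f/N = k tanθ/(1+k).
μ_min = 0.4 × tan30.5° / 1.4 ≈ 0.168.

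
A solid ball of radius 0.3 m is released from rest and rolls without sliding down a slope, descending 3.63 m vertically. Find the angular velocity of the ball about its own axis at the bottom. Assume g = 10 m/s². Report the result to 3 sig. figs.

ω ≈ 24.0 rad/s

For this body I = (2/5)MR², i.e. k = I/(MR²) = 0.4.
Pure rolling means v = ωR; then KE = ½Mv² + ½I(v/R)² = ½(1+k)Mv² = (7/10)Mv².
Energy conservation Mgh = ½(1+k)Mv² gives v = √(2gh/(1+k)) = √(2 × 10 × 3.63 / 1.4) = 7.201 m/s.
The angular speed follows from ω = v/R = 7.201/0.3 ≈ 24.0 rad/s.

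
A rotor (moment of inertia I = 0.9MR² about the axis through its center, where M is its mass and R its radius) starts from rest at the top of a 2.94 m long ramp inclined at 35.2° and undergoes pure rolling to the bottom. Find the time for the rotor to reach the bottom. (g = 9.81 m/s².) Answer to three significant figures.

t ≈ 1.41 s

For this body I = 0.9MR², i.e. k = I/(MR²) = 0.9.
Along the incline Mg sinθ − f = Ma, and torque about the center fR = Iα = kMR²(a/R) gives f = kMa.
Hence a = g sinθ/(1+k) = 9.81×sin35.2°/1.9 = 2.976 m/s².
With constant a from rest, t = √(2L/a) = √(2·2.94/2.976) ≈ 1.41 s.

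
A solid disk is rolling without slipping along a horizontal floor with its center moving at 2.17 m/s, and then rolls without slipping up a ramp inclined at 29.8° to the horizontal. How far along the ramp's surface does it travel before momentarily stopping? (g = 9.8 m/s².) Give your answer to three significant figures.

The moment of inertia is (1/2)MR², giving k ≡ I/(MR²) = 0.5.
The rolling condition ω = v/R makes the rotational term ½I(v/R)² = ½kMv², so KE_total = ½(1+k)Mv² = (3/4)Mv².
Setting this equal to Mgh gives the vertical rise h = (1+k)v₀²/(2g) = 1.5×2.17²/(2×9.8) = 0.3604 m.
Along the incline, d = h/sinθ = 0.3604/sin29.8° ≈ 0.725 m.

d ≈ 0.725 m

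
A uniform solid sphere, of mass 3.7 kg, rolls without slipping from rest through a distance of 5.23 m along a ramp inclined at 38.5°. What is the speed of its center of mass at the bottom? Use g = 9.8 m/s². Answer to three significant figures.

Here I = (2/5)MR², so the shape factor k = I/(MR²) = 0.4.
Rolling without slipping gives ω = v/R, so the total kinetic energy is ½Mv² + ½Iω² = ½(1+k)Mv² = (7/10)Mv².
The vertical drop is h = L sinθ = 5.23 × sin38.5° = 3.256 m.
Energy conservation: Mgh = (7/10)Mv², so v = √(2gh/(1+k)) = √(2 × 9.8 × 3.256 / 1.4) ≈ 6.75 m/s.

v ≈ 6.75 m/s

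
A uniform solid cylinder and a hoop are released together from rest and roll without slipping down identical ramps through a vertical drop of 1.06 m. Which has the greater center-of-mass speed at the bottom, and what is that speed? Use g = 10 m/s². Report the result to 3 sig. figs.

For rolling without slipping, Mgh = ½(1+k)Mv² where k = I/(MR²), so v = √(2gh/(1+k)).
Uniform solid cylinder: k = 0.5, giving v = √(2×10×1.06/1.5) = 3.759 m/s.
Hoop: k = 1, giving v = √(2×10×1.06/2) = 3.256 m/s.
The smaller k wins: the uniform solid cylinder, at ≈ 3.76 m/s.

the uniform solid cylinder, at v ≈ 3.76 m/s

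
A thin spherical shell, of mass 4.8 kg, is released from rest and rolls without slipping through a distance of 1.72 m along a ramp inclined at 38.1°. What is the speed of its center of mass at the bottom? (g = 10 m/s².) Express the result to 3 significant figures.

The moment of inertia is (2/3)MR², giving k ≡ I/(MR²) = 2/3.
The rolling condition ω = v/R makes the rotational term ½I(v/R)² = ½kMv², so KE_total = ½(1+k)Mv² = (5/6)Mv².
The vertical drop is h = L sinθ = 1.72 × sin38.1° = 1.061 m.
Setting Mgh = (5/6)Mv² gives v = √(2gh/(1+k)) = √(2·10·1.061/1.667) ≈ 3.57 m/s.

v ≈ 3.57 m/s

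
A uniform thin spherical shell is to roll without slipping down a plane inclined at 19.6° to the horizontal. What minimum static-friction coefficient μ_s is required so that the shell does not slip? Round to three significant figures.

Here I = (2/3)MR², so the shape factor k = I/(MR²) = 2/3.
Translational: Mg sinθ − f = Ma. Rotational about the CM: fR = Iα = kMRa, so f = kMa.
These give a = g sinθ/(1+k) and the required friction f = kMg sinθ/(1+k).
With N = Mg cosθ, the no-slip condition f ≤ μN gives μ_min = f/N = k tanθ/(1+k).
μ_min = (2/3) × tan19.6° / 1.667 ≈ 0.142.

μ_min ≈ 0.142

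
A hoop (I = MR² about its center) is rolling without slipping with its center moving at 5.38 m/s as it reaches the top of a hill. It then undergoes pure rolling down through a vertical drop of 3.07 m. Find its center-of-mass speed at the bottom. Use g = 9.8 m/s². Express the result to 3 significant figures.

v ≈ 7.68 m/s

Here I = MR², so the shape factor k = I/(MR²) = 1.
Pure rolling means v = ωR; then KE = ½Mv² + ½I(v/R)² = ½(1+k)Mv² = Mv².
Conserving energy between top and bottom: Mv² = Mv₀² + Mgh, hence v² = v₀² + 2gh/(1+k).
v = √(5.38² + 2×9.8×3.07/2) = √59.03 ≈ 7.68 m/s.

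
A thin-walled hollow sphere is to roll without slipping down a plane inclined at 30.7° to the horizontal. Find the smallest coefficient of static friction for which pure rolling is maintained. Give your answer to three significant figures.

μ_min ≈ 0.238

Here I = (2/3)MR², so the shape factor k = I/(MR²) = 2/3.
Along the incline Mg sinθ − f = Ma, and torque about the center fR = Iα = kMR²(a/R) gives f = kMa.
These give a = g sinθ/(1+k) and the required friction f = kMg sinθ/(1+k).
The normal force is N = Mg cosθ, so μ_min = f/N = k tanθ/(1+k).
μ_min = (2/3) × tan30.7° / 1.667 ≈ 0.238.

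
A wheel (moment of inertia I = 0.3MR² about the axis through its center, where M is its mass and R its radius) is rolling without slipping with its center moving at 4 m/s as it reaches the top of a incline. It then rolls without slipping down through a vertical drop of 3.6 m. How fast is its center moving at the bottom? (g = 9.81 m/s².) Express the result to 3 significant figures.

v ≈ 8.39 m/s

With I = 0.3MR², the ratio k = I/(MR²) is 0.3.
Rolling without slipping gives ω = v/R, so the total kinetic energy is ½Mv² + ½Iω² = ½(1+k)Mv² = (13/20)Mv².
Conserving energy between top and bottom: (13/20)Mv² = (13/20)Mv₀² + Mgh, hence v² = v₀² + 2gh/(1+k).
v = √(4² + 2×9.81×3.6/1.3) = √70.33 ≈ 8.39 m/s.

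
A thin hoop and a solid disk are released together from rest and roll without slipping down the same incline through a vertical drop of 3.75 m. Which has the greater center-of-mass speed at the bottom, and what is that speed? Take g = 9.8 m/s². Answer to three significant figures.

For rolling without slipping, Mgh = ½(1+k)Mv² where k = I/(MR²), so v = √(2gh/(1+k)).
Thin hoop: k = 1, giving v = √(2×9.8×3.75/2) = 6.062 m/s.
Solid disk: k = 0.5, giving v = √(2×9.8×3.75/1.5) = 7 m/s.
The smaller k wins: the solid disk, at ≈ 7.00 m/s.

the solid disk, at v ≈ 7.00 m/s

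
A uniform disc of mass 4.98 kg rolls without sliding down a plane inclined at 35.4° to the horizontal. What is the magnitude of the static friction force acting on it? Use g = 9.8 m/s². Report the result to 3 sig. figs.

f ≈ 9.42 N

The moment of inertia is (1/2)MR², giving k ≡ I/(MR²) = 0.5.
Translational: Mg sinθ − f = Ma. Rotational about the CM: fR = Iα = kMRa, so f = kMa.
Combining, a = g sinθ/(1+k) and f = kMa = kMg sinθ/(1+k).
f = 0.5 × 4.98 × 9.8 × sin35.4° / 1.5 ≈ 9.42 N.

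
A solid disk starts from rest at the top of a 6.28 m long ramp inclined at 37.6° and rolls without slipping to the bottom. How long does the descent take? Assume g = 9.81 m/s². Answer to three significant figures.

t ≈ 1.77 s

The moment of inertia is (1/2)MR², giving k ≡ I/(MR²) = 0.5.
Newton's second law down the slope: Mg sinθ − f = Ma. The torque equation fR = Iα (with α = a/R) gives f = kMa.
Hence a = g sinθ/(1+k) = 9.81×sin37.6°/1.5 = 3.99 m/s².
With constant a from rest, t = √(2L/a) = √(2·6.28/3.99) ≈ 1.77 s.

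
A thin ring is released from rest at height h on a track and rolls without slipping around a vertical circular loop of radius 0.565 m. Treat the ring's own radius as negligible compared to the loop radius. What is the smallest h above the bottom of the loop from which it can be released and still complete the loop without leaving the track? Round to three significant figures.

h_min ≈ 1.70 m

With I = MR², the ratio k = I/(MR²) is 1.
At the top of the loop, the minimum-contact condition is Mg = Mv_top²/r, so v_top² = gr.
With ω = v/R, the kinetic energy at speed v is ½(1+k)Mv² = Mv².
Energy conservation from release (height h) to the top (height 2r): Mgh = Mg(2r) + M·gr.
Thus h_min = 2r + (1+k)r/2 = r(2 + 2/2) = 0.565 × 3 ≈ 1.70 m.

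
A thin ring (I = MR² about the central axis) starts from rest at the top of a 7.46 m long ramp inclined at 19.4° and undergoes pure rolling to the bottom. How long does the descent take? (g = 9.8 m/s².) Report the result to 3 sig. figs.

t ≈ 3.03 s

Here I = MR², so the shape factor k = I/(MR²) = 1.
Newton's second law down the slope: Mg sinθ − f = Ma. The torque equation fR = Iα (with α = a/R) gives f = kMa.
Hence a = g sinθ/(1+k) = 9.8×sin19.4°/2 = 1.628 m/s².
With constant a from rest, t = √(2L/a) = √(2·7.46/1.628) ≈ 3.03 s.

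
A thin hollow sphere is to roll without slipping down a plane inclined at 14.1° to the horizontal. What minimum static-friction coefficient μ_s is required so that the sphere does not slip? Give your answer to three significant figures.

For this body I = (2/3)MR², i.e. k = I/(MR²) = 2/3.
Translational: Mg sinθ − f = Ma. Rotational about the CM: fR = Iα = kMRa, so f = kMa.
These give a = g sinθ/(1+k) and the required friction f = kMg sinθ/(1+k).
The normal force is N = Mg cosθ, so μ_min = f/N = k tanθ/(1+k).
μ_min = (2/3) × tan14.1° / 1.667 ≈ 0.100.

μ_min ≈ 0.100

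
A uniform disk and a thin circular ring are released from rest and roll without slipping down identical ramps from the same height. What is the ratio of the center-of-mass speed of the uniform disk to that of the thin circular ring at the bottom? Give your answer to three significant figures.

v_ratio ≈ 1.15

Each satisfies Mgh = ½(1+k)Mv² with k = I/(MR²), so v ∝ 1/√(1+k).
For the uniform disk k = 0.5; for the thin circular ring k = 1.
v₁/v₂ = √((1+k₂)/(1+k₁)) = √(2/1.5) ≈ 1.15.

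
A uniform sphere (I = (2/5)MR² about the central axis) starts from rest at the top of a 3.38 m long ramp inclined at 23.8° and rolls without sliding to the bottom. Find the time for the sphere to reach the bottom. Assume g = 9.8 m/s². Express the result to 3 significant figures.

t ≈ 1.55 s

With I = (2/5)MR², the ratio k = I/(MR²) is 0.4.
Newton's second law down the slope: Mg sinθ − f = Ma. The torque equation fR = Iα (with α = a/R) gives f = kMa.
Hence a = g sinθ/(1+k) = 9.8×sin23.8°/1.4 = 2.825 m/s².
Starting from rest, L = ½at², so t = √(2L/a) = √(2×3.38/2.825) ≈ 1.55 s.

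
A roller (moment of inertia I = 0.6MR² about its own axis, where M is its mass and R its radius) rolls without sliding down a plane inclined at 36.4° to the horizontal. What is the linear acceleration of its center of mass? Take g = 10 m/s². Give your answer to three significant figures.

a ≈ 3.71 m/s²

The moment of inertia is 0.6MR², giving k ≡ I/(MR²) = 0.6.
Newton's second law down the slope: Mg sinθ − f = Ma. The torque equation fR = Iα (with α = a/R) gives f = kMa.
Eliminating f: Mg sinθ = (1+k)Ma, so a = g sinθ/(1+k) = 10 × sin36.4° / 1.6 ≈ 3.71 m/s².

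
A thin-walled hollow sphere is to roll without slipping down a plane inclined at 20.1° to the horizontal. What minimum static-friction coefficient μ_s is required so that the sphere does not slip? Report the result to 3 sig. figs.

μ_min ≈ 0.146

With I = (2/3)MR², the ratio k = I/(MR²) is 2/3.
Translational: Mg sinθ − f = Ma. Rotational about the CM: fR = Iα = kMRa, so f = kMa.
These give a = g sinθ/(1+k) and the required friction f = kMg sinθ/(1+k).
With N = Mg cosθ, the no-slip condition f ≤ μN gives μ_min = f/N = k tanθ/(1+k).
μ_min = (2/3) × tan20.1° / 1.667 ≈ 0.146.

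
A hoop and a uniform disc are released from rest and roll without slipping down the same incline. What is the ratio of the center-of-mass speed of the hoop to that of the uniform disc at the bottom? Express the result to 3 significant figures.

Each satisfies Mgh = ½(1+k)Mv² with k = I/(MR²), so v ∝ 1/√(1+k).
For the hoop k = 1; for the uniform disc k = 0.5.
v₁/v₂ = √((1+k₂)/(1+k₁)) = √(1.5/2) ≈ 0.866.

v_ratio ≈ 0.866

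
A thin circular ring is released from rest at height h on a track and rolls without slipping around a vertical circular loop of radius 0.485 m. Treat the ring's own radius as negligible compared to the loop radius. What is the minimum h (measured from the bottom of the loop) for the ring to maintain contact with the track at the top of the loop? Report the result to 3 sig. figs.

For this body I = MR², i.e. k = I/(MR²) = 1.
At the top of the loop, the minimum-contact condition is Mg = Mv_top²/r, so v_top² = gr.
With ω = v/R, the kinetic energy at speed v is ½(1+k)Mv² = Mv².
Energy conservation from release (height h) to the top (height 2r): Mgh = Mg(2r) + M·gr.
Thus h_min = 2r + (1+k)r/2 = r(2 + 2/2) = 0.485 × 3 ≈ 1.46 m.

h_min ≈ 1.46 m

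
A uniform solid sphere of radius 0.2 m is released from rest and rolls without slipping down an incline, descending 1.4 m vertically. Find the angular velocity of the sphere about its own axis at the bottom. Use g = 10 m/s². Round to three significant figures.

Here I = (2/5)MR², so the shape factor k = I/(MR²) = 0.4.
Rolling without slipping gives ω = v/R, so the total kinetic energy is ½Mv² + ½Iω² = ½(1+k)Mv² = (7/10)Mv².
Energy conservation Mgh = ½(1+k)Mv² gives v = √(2gh/(1+k)) = √(2 × 10 × 1.4 / 1.4) = 4.472 m/s.
The angular speed follows from ω = v/R = 4.472/0.2 ≈ 22.4 rad/s.

ω ≈ 22.4 rad/s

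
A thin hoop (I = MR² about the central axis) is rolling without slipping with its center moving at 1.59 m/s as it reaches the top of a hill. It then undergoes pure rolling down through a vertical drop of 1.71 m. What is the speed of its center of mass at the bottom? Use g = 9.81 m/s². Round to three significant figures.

The moment of inertia is MR², giving k ≡ I/(MR²) = 1.
Pure rolling means v = ωR; then KE = ½Mv² + ½I(v/R)² = ½(1+k)Mv² = Mv².
Energy conservation: Mv₀² + Mgh = Mv², so v² = v₀² + 2gh/(1+k).
v = √(1.59² + 2×9.81×1.71/2) = √19.3 ≈ 4.39 m/s.

v ≈ 4.39 m/s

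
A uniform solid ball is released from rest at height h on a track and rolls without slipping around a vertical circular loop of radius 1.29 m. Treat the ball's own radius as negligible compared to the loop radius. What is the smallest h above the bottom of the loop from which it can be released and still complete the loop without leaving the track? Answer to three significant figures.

h_min ≈ 3.48 m

With I = (2/5)MR², the ratio k = I/(MR²) is 0.4.
At the top of the loop, the minimum-contact condition is Mg = Mv_top²/r, so v_top² = gr.
With ω = v/R, the kinetic energy at speed v is ½(1+k)Mv² = (7/10)Mv².
Energy conservation from release (height h) to the top (height 2r): Mgh = Mg(2r) + (7/10)M·gr.
Thus h_min = 2r + (1+k)r/2 = r(2 + 1.4/2) = 1.29 × 2.7 ≈ 3.48 m.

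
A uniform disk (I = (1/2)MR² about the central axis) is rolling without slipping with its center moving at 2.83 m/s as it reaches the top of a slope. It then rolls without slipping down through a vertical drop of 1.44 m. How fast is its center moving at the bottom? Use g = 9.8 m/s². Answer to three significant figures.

Here I = (1/2)MR², so the shape factor k = I/(MR²) = 0.5.
The rolling condition ω = v/R makes the rotational term ½I(v/R)² = ½kMv², so KE_total = ½(1+k)Mv² = (3/4)Mv².
Conserving energy between top and bottom: (3/4)Mv² = (3/4)Mv₀² + Mgh, hence v² = v₀² + 2gh/(1+k).
v = √(2.83² + 2×9.8×1.44/1.5) = √26.82 ≈ 5.18 m/s.

v ≈ 5.18 m/s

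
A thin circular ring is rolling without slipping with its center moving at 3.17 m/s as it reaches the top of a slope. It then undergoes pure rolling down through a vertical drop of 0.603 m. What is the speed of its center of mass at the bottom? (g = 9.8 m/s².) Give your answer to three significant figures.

The moment of inertia is MR², giving k ≡ I/(MR²) = 1.
Rolling without slipping gives ω = v/R, so the total kinetic energy is ½Mv² + ½Iω² = ½(1+k)Mv² = Mv².
Conserving energy between top and bottom: Mv² = Mv₀² + Mgh, hence v² = v₀² + 2gh/(1+k).
v = √(3.17² + 2×9.8×0.603/2) = √15.96 ≈ 3.99 m/s.

v ≈ 3.99 m/s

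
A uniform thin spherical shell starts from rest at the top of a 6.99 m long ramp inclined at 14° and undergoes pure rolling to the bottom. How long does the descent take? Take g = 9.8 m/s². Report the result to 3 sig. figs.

With I = (2/3)MR², the ratio k = I/(MR²) is 2/3.
Newton's second law down the slope: Mg sinθ − f = Ma. The torque equation fR = Iα (with α = a/R) gives f = kMa.
Hence a = g sinθ/(1+k) = 9.8×sin14°/1.667 = 1.423 m/s².
Starting from rest, L = ½at², so t = √(2L/a) = √(2×6.99/1.423) ≈ 3.13 s.

t ≈ 3.13 s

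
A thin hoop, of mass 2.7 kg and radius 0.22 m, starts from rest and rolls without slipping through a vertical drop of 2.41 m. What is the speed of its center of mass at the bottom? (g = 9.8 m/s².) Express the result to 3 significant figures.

v ≈ 4.86 m/s

Here I = MR², so the shape factor k = I/(MR²) = 1.
Rolling without slipping gives ω = v/R, so the total kinetic energy is ½Mv² + ½Iω² = ½(1+k)Mv² = Mv².
Setting Mgh = Mv² gives v = √(2gh/(1+k)) = √(2·9.8·2.41/2) ≈ 4.86 m/s.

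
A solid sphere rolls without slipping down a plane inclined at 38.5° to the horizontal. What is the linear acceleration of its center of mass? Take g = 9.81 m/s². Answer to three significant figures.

The moment of inertia is (2/5)MR², giving k ≡ I/(MR²) = 0.4.
Translational: Mg sinθ − f = Ma. Rotational about the CM: fR = Iα = kMRa, so f = kMa.
Eliminating f: Mg sinθ = (1+k)Ma, so a = g sinθ/(1+k) = 9.81 × sin38.5° / 1.4 ≈ 4.36 m/s².

a ≈ 4.36 m/s²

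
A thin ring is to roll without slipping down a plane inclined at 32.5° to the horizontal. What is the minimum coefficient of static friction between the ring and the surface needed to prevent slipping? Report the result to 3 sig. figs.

μ_min ≈ 0.319

The moment of inertia is MR², giving k ≡ I/(MR²) = 1.
Along the incline Mg sinθ − f = Ma, and torque about the center fR = Iα = kMR²(a/R) gives f = kMa.
These give a = g sinθ/(1+k) and the required friction f = kMg sinθ/(1+k).
With N = Mg cosθ, the no-slip condition f ≤ μN gives μ_min = f/N = k tanθ/(1+k).
μ_min = 1 × tan32.5° / 2 ≈ 0.319.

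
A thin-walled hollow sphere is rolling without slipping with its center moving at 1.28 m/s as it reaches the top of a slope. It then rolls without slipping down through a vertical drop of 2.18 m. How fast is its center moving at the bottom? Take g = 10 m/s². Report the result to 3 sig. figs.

v ≈ 5.27 m/s

Here I = (2/3)MR², so the shape factor k = I/(MR²) = 2/3.
Since it rolls without slipping, ω = v/R and KE = ½Mv² + ½Iω² = ½(1+k)Mv² = (5/6)Mv².
Energy conservation: (5/6)Mv₀² + Mgh = (5/6)Mv², so v² = v₀² + 2gh/(1+k).
v = √(1.28² + 2×10×2.18/1.667) = √27.8 ≈ 5.27 m/s.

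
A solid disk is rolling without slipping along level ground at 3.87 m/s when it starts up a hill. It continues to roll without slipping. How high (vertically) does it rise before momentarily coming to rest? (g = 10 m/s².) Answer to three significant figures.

The moment of inertia is (1/2)MR², giving k ≡ I/(MR²) = 0.5.
The rolling condition ω = v/R makes the rotational term ½I(v/R)² = ½kMv², so KE_total = ½(1+k)Mv² = (3/4)Mv².
All of this converts to potential energy at the highest point: (3/4)Mv₀² = Mgh.
Thus h = (1+k)v₀²/(2g) = 1.5 × 3.87² / (2 × 10) ≈ 1.12 m.

h ≈ 1.12 m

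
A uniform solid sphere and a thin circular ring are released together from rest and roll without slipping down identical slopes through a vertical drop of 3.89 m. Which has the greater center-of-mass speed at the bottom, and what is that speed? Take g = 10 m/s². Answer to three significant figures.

the uniform solid sphere, at v ≈ 7.45 m/s

For rolling without slipping, Mgh = ½(1+k)Mv² where k = I/(MR²), so v = √(2gh/(1+k)).
Uniform solid sphere: k = 0.4, giving v = √(2×10×3.89/1.4) = 7.455 m/s.
Thin circular ring: k = 1, giving v = √(2×10×3.89/2) = 6.237 m/s.
The smaller k wins: the uniform solid sphere, at ≈ 7.45 m/s.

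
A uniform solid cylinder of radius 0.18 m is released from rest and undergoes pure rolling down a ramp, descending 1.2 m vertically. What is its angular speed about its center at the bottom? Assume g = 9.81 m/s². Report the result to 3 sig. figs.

ω ≈ 22.0 rad/s

With I = (1/2)MR², the ratio k = I/(MR²) is 0.5.
Rolling without slipping gives ω = v/R, so the total kinetic energy is ½Mv² + ½Iω² = ½(1+k)Mv² = (3/4)Mv².
Energy conservation Mgh = ½(1+k)Mv² gives v = √(2gh/(1+k)) = √(2 × 9.81 × 1.2 / 1.5) = 3.962 m/s.
Then ω = v/R = 3.962 / 0.18 ≈ 22.0 rad/s.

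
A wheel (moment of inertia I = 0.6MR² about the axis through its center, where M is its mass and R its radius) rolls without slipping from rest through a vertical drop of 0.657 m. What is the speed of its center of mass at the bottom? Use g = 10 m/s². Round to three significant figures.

Here I = 0.6MR², so the shape factor k = I/(MR²) = 0.6.
Since it rolls without slipping, ω = v/R and KE = ½Mv² + ½Iω² = ½(1+k)Mv² = (4/5)Mv².
Energy conservation: Mgh = (4/5)Mv², so v = √(2gh/(1+k)) = √(2 × 10 × 0.657 / 1.6) ≈ 2.87 m/s.

v ≈ 2.87 m/s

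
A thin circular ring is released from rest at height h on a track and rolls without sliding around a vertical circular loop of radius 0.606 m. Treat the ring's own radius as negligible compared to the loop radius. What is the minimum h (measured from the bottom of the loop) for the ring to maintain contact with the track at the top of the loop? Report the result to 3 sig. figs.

h_min ≈ 1.82 m

For this body I = MR², i.e. k = I/(MR²) = 1.
At the top of the loop, the minimum-contact condition is Mg = Mv_top²/r, so v_top² = gr.
With ω = v/R, the kinetic energy at speed v is ½(1+k)Mv² = Mv².
Energy conservation from release (height h) to the top (height 2r): Mgh = Mg(2r) + M·gr.
Thus h_min = 2r + (1+k)r/2 = r(2 + 2/2) = 0.606 × 3 ≈ 1.82 m.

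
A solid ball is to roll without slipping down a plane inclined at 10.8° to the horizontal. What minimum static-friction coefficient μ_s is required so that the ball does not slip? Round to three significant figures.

For this body I = (2/5)MR², i.e. k = I/(MR²) = 0.4.
Along the incline Mg sinθ − f = Ma, and torque about the center fR = Iα = kMR²(a/R) gives f = kMa.
These give a = g sinθ/(1+k) and the required friction f = kMg sinθ/(1+k).
The normal force is N = Mg cosθ, so μ_min = f/N = k tanθ/(1+k).
μ_min = 0.4 × tan10.8° / 1.4 ≈ 0.0545.

μ_min ≈ 0.0545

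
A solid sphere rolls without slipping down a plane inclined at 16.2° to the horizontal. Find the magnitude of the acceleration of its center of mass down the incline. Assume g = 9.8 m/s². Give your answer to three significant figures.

a ≈ 1.95 m/s²

With I = (2/5)MR², the ratio k = I/(MR²) is 0.4.
Along the incline Mg sinθ − f = Ma, and torque about the center fR = Iα = kMR²(a/R) gives f = kMa.
Eliminating f: Mg sinθ = (1+k)Ma, so a = g sinθ/(1+k) = 9.8 × sin16.2° / 1.4 ≈ 1.95 m/s².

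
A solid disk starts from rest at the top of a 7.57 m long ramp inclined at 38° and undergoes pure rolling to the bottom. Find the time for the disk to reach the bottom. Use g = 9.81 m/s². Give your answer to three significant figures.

For this body I = (1/2)MR², i.e. k = I/(MR²) = 0.5.
Newton's second law down the slope: Mg sinθ − f = Ma. The torque equation fR = Iα (with α = a/R) gives f = kMa.
Hence a = g sinθ/(1+k) = 9.81×sin38°/1.5 = 4.026 m/s².
With constant a from rest, t = √(2L/a) = √(2·7.57/4.026) ≈ 1.94 s.

t ≈ 1.94 s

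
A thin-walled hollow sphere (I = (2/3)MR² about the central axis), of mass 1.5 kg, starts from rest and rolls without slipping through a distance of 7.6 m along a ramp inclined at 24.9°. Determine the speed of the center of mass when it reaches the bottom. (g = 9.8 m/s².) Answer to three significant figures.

v ≈ 6.13 m/s

The moment of inertia is (2/3)MR², giving k ≡ I/(MR²) = 2/3.
Rolling without slipping gives ω = v/R, so the total kinetic energy is ½Mv² + ½Iω² = ½(1+k)Mv² = (5/6)Mv².
The vertical drop is h = L sinθ = 7.6 × sin24.9° = 3.2 m.
Setting Mgh = (5/6)Mv² gives v = √(2gh/(1+k)) = √(2·9.8·3.2/1.667) ≈ 6.13 m/s.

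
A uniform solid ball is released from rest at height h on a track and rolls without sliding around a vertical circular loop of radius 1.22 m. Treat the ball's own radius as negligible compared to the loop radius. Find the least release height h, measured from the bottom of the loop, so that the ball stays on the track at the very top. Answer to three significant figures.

The moment of inertia is (2/5)MR², giving k ≡ I/(MR²) = 0.4.
At the top, contact is just lost when gravity alone supplies the centripetal force: Mg = Mv_top²/r, i.e. v_top² = gr.
With ω = v/R, the kinetic energy at speed v is ½(1+k)Mv² = (7/10)Mv².
Energy conservation from release (height h) to the top (height 2r): Mgh = Mg(2r) + (7/10)M·gr.
Thus h_min = 2r + (1+k)r/2 = r(2 + 1.4/2) = 1.22 × 2.7 ≈ 3.29 m.

h_min ≈ 3.29 m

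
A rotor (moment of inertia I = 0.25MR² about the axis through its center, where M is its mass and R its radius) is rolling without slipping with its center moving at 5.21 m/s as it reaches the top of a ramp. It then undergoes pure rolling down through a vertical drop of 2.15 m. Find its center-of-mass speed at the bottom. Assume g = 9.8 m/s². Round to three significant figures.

The moment of inertia is 0.25MR², giving k ≡ I/(MR²) = 0.25.
Pure rolling means v = ωR; then KE = ½Mv² + ½I(v/R)² = ½(1+k)Mv² = (5/8)Mv².
Energy conservation: (5/8)Mv₀² + Mgh = (5/8)Mv², so v² = v₀² + 2gh/(1+k).
v = √(5.21² + 2×9.8×2.15/1.25) = √60.86 ≈ 7.80 m/s.

v ≈ 7.80 m/s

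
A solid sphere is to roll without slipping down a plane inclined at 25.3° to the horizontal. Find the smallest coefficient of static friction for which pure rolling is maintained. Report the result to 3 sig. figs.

μ_min ≈ 0.135

Here I = (2/5)MR², so the shape factor k = I/(MR²) = 0.4.
Newton's second law down the slope: Mg sinθ − f = Ma. The torque equation fR = Iα (with α = a/R) gives f = kMa.
These give a = g sinθ/(1+k) and the required friction f = kMg sinθ/(1+k).
The normal force is N = Mg cosθ, so μ_min = f/N = k tanθ/(1+k).
μ_min = 0.4 × tan25.3° / 1.4 ≈ 0.135.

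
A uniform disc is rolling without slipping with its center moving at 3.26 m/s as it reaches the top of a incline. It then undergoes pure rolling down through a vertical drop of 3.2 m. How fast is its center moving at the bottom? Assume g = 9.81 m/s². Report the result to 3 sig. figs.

For this body I = (1/2)MR², i.e. k = I/(MR²) = 0.5.
Since it rolls without slipping, ω = v/R and KE = ½Mv² + ½Iω² = ½(1+k)Mv² = (3/4)Mv².
Energy conservation: (3/4)Mv₀² + Mgh = (3/4)Mv², so v² = v₀² + 2gh/(1+k).
v = √(3.26² + 2×9.81×3.2/1.5) = √52.48 ≈ 7.24 m/s.

v ≈ 7.24 m/s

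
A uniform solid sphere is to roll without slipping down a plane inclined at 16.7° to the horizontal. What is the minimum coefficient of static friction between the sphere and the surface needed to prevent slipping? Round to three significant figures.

The moment of inertia is (2/5)MR², giving k ≡ I/(MR²) = 0.4.
Newton's second law down the slope: Mg sinθ − f = Ma. The torque equation fR = Iα (with α = a/R) gives f = kMa.
These give a = g sinθ/(1+k) and the required friction f = kMg sinθ/(1+k).
With N = Mg cosθ, the no-slip condition f ≤ μN gives μ_min = f/N = k tanθ/(1+k).
μ_min = 0.4 × tan16.7° / 1.4 ≈ 0.0857.

μ_min ≈ 0.0857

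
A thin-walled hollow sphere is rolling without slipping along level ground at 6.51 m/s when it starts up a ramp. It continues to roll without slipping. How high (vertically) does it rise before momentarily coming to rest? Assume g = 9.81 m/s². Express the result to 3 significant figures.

h ≈ 3.60 m

The moment of inertia is (2/3)MR², giving k ≡ I/(MR²) = 2/3.
The rolling condition ω = v/R makes the rotational term ½I(v/R)² = ½kMv², so KE_total = ½(1+k)Mv² = (5/6)Mv².
All of this converts to potential energy at the highest point: (5/6)Mv₀² = Mgh.
Thus h = (1+k)v₀²/(2g) = 1.667 × 6.51² / (2 × 9.81) ≈ 3.60 m.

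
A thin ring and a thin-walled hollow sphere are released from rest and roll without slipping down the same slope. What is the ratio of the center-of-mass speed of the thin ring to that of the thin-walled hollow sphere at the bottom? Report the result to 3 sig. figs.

v_ratio ≈ 0.913

Each satisfies Mgh = ½(1+k)Mv² with k = I/(MR²), so v ∝ 1/√(1+k).
For the thin ring k = 1; for the thin-walled hollow sphere k = 2/3.
v₁/v₂ = √((1+k₂)/(1+k₁)) = √(1.667/2) ≈ 0.913.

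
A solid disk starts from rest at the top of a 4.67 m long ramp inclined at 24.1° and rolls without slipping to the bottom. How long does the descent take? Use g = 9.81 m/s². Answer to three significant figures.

t ≈ 1.87 s

For this body I = (1/2)MR², i.e. k = I/(MR²) = 0.5.
Newton's second law down the slope: Mg sinθ − f = Ma. The torque equation fR = Iα (with α = a/R) gives f = kMa.
Hence a = g sinθ/(1+k) = 9.81×sin24.1°/1.5 = 2.67 m/s².
With constant a from rest, t = √(2L/a) = √(2·4.67/2.67) ≈ 1.87 s.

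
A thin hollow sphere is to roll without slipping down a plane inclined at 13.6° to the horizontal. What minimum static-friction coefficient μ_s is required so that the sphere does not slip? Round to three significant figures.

For this body I = (2/3)MR², i.e. k = I/(MR²) = 2/3.
Translational: Mg sinθ − f = Ma. Rotational about the CM: fR = Iα = kMRa, so f = kMa.
These give a = g sinθ/(1+k) and the required friction f = kMg sinθ/(1+k).
The normal force is N = Mg cosθ, so μ_min = f/N = k tanθ/(1+k).
μ_min = (2/3) × tan13.6° / 1.667 ≈ 0.0968.

μ_min ≈ 0.0968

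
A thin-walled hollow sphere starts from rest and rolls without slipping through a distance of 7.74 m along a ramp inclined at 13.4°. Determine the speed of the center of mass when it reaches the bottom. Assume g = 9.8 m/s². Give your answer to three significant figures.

With I = (2/3)MR², the ratio k = I/(MR²) is 2/3.
The rolling condition ω = v/R makes the rotational term ½I(v/R)² = ½kMv², so KE_total = ½(1+k)Mv² = (5/6)Mv².
The vertical drop is h = L sinθ = 7.74 × sin13.4° = 1.794 m.
Energy conservation: Mgh = (5/6)Mv², so v = √(2gh/(1+k)) = √(2 × 9.8 × 1.794 / 1.667) ≈ 4.59 m/s.

v ≈ 4.59 m/s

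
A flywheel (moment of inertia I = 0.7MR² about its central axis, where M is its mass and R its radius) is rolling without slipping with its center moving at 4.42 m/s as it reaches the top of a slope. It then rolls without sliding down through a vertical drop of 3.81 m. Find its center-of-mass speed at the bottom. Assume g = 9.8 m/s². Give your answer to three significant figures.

v ≈ 7.97 m/s

The moment of inertia is 0.7MR², giving k ≡ I/(MR²) = 0.7.
Pure rolling means v = ωR; then KE = ½Mv² + ½I(v/R)² = ½(1+k)Mv² = (17/20)Mv².
Energy conservation: (17/20)Mv₀² + Mgh = (17/20)Mv², so v² = v₀² + 2gh/(1+k).
v = √(4.42² + 2×9.8×3.81/1.7) = √63.46 ≈ 7.97 m/s.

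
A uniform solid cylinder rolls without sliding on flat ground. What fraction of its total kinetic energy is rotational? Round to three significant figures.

With I = (1/2)MR², the ratio k = I/(MR²) is 0.5.
Since ω = v/R, the translational part is ½Mv² and the rotational part is ½I(v/R)² = ½kMv²; the total is ½(1+k)Mv².
The rotational fraction is therefore k/(1+k) = 0.5/1.5 ≈ 0.333.

fraction ≈ 0.333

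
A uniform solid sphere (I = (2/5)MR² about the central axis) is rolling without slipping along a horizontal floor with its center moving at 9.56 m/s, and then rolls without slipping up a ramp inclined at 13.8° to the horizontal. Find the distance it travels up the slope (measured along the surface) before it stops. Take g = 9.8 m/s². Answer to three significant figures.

With I = (2/5)MR², the ratio k = I/(MR²) is 0.4.
The rolling condition ω = v/R makes the rotational term ½I(v/R)² = ½kMv², so KE_total = ½(1+k)Mv² = (7/10)Mv².
Setting this equal to Mgh gives the vertical rise h = (1+k)v₀²/(2g) = 1.4×9.56²/(2×9.8) = 6.528 m.
Along the incline, d = h/sinθ = 6.528/sin13.8° ≈ 27.4 m.

d ≈ 27.4 m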